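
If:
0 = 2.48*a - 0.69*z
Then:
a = 0.278225806451613*z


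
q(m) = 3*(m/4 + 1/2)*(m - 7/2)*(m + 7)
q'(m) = 3*(m/4 + 1/2)*(m - 7/2) + 3*(m/4 + 1/2)*(m + 7) + 3*(m - 7/2)*(m + 7)/4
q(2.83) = -23.86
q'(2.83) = 28.24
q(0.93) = -44.79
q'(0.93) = -3.51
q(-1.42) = -11.94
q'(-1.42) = -20.30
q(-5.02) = 38.21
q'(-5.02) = 2.16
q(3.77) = 12.58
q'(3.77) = 49.96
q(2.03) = -40.12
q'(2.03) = 12.89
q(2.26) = -36.69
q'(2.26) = 17.01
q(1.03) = -45.07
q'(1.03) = -2.24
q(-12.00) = -581.25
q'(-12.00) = 211.88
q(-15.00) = -1443.00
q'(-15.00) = 369.38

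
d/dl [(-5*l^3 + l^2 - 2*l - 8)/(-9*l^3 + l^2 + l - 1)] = 2*(2*l^4 - 23*l^3 - 99*l^2 + 7*l + 5)/(81*l^6 - 18*l^5 - 17*l^4 + 20*l^3 - l^2 - 2*l + 1)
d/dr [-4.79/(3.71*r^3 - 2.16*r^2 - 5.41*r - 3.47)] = (53.3127*r^2 - 20.6928*r - 25.9139)/(-3.71*r^3 + 2.16*r^2 + 5.41*r + 3.47)^2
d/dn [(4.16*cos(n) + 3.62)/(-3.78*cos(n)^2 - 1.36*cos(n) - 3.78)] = (-15.7248*cos(n)^2 - 27.3672*cos(n) + 10.8016)*sin(n)/(14.2884*cos(n)^4 + 10.2816*cos(n)^3 + 30.4264*cos(n)^2 + 10.2816*cos(n) + 14.2884)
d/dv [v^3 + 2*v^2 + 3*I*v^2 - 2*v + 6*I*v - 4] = 3*v^2 + v*(4 + 6*I) - 2 + 6*I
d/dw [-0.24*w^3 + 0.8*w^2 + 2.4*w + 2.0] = -0.72*w^2 + 1.6*w + 2.4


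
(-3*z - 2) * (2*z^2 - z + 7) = -6*z^3 - z^2 - 19*z - 14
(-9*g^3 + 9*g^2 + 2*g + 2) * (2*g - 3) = -18*g^4 + 45*g^3 - 23*g^2 - 2*g - 6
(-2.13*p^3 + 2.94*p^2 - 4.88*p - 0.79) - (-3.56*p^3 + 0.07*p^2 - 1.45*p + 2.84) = 1.43*p^3 + 2.87*p^2 - 3.43*p - 3.63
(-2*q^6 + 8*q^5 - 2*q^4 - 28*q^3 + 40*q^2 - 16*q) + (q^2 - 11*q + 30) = -2*q^6 + 8*q^5 - 2*q^4 - 28*q^3 + 41*q^2 - 27*q + 30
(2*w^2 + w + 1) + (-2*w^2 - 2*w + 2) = 3 - w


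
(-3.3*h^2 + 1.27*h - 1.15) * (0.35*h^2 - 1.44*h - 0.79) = -1.155*h^4 + 5.1965*h^3 + 0.3757*h^2 + 0.6527*h + 0.9085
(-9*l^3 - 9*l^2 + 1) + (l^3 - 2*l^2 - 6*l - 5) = -8*l^3 - 11*l^2 - 6*l - 4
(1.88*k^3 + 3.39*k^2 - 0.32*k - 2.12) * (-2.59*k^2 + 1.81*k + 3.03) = -4.8692*k^5 - 5.3773*k^4 + 12.6611*k^3 + 15.1833*k^2 - 4.8068*k - 6.4236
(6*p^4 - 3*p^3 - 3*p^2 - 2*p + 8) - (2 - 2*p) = 6*p^4 - 3*p^3 - 3*p^2 + 6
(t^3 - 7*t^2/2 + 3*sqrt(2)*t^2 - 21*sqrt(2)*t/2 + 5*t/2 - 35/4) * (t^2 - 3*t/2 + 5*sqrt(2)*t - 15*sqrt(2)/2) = t^5 - 5*t^4 + 8*sqrt(2)*t^4 - 40*sqrt(2)*t^3 + 151*t^3/4 - 325*t^2/2 + 109*sqrt(2)*t^2/2 - 125*sqrt(2)*t/2 + 1365*t/8 + 525*sqrt(2)/8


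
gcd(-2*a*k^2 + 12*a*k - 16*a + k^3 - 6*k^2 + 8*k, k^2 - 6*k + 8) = k^2 - 6*k + 8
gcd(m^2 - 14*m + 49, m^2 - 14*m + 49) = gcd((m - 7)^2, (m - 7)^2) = m^2 - 14*m + 49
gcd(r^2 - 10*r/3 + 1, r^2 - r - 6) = r - 3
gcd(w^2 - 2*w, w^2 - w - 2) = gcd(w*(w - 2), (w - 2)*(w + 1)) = w - 2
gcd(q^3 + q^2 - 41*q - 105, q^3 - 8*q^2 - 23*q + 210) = q^2 - 2*q - 35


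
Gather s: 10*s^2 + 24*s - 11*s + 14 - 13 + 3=10*s^2 + 13*s + 4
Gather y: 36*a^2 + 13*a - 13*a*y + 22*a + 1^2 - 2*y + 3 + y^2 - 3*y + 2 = 36*a^2 + 35*a + y^2 + y*(-13*a - 5) + 6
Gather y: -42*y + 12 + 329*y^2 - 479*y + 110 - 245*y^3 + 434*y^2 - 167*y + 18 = -245*y^3 + 763*y^2 - 688*y + 140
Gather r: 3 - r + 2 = 5 - r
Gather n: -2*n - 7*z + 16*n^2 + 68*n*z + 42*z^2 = 16*n^2 + n*(68*z - 2) + 42*z^2 - 7*z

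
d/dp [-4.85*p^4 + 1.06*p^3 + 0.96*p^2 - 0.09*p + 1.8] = -19.4*p^3 + 3.18*p^2 + 1.92*p - 0.09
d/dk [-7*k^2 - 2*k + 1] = -14*k - 2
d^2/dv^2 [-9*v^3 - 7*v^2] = -54*v - 14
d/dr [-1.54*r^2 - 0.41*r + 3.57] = -3.08*r - 0.41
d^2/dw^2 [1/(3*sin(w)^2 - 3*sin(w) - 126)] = (4*sin(w)^4 - 3*sin(w)^3 + 163*sin(w)^2 - 36*sin(w) - 86)/(3*(sin(w) + cos(w)^2 + 41)^3)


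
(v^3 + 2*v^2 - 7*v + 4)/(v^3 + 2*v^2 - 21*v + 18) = (v^2 + 3*v - 4)/(v^2 + 3*v - 18)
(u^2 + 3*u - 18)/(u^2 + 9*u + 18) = (u - 3)/(u + 3)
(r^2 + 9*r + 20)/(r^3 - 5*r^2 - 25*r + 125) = (r + 4)/(r^2 - 10*r + 25)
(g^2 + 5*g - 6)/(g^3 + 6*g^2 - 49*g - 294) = (g - 1)/(g^2 - 49)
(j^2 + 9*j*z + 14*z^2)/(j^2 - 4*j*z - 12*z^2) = (-j - 7*z)/(-j + 6*z)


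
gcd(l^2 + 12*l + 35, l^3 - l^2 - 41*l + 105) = l + 7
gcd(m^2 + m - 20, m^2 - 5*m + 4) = m - 4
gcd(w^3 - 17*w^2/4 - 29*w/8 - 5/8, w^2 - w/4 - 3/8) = w + 1/2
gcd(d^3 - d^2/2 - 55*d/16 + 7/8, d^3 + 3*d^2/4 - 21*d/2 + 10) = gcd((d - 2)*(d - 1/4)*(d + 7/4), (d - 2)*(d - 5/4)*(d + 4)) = d - 2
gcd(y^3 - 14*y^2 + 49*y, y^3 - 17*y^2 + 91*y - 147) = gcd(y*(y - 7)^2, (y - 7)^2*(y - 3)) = y^2 - 14*y + 49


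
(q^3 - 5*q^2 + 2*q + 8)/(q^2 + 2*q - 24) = (q^2 - q - 2)/(q + 6)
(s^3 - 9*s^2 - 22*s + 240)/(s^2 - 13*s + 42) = (s^2 - 3*s - 40)/(s - 7)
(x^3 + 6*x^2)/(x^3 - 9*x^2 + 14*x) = x*(x + 6)/(x^2 - 9*x + 14)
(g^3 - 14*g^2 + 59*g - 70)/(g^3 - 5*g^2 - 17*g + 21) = (g^2 - 7*g + 10)/(g^2 + 2*g - 3)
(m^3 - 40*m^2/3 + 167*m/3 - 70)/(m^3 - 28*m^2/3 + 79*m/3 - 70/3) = (m - 6)/(m - 2)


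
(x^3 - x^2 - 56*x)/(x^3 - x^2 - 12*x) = (-x^2 + x + 56)/(-x^2 + x + 12)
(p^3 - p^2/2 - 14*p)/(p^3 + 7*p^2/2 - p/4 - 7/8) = 4*p*(p - 4)/(4*p^2 - 1)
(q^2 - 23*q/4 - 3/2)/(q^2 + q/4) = (q - 6)/q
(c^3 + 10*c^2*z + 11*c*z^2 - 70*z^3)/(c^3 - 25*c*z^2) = (-c^2 - 5*c*z + 14*z^2)/(c*(-c + 5*z))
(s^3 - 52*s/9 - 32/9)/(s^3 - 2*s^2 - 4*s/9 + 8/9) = (3*s^2 - 2*s - 16)/(3*s^2 - 8*s + 4)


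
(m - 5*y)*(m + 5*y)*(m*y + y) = m^3*y + m^2*y - 25*m*y^3 - 25*y^3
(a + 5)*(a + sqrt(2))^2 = a^3 + 2*sqrt(2)*a^2 + 5*a^2 + 2*a + 10*sqrt(2)*a + 10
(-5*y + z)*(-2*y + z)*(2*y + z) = 20*y^3 - 4*y^2*z - 5*y*z^2 + z^3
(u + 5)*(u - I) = u^2 + 5*u - I*u - 5*I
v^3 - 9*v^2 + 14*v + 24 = (v - 6)*(v - 4)*(v + 1)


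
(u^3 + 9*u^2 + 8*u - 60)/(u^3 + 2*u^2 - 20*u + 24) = (u + 5)/(u - 2)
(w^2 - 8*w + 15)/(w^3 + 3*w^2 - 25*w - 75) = (w - 3)/(w^2 + 8*w + 15)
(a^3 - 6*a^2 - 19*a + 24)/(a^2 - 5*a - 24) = a - 1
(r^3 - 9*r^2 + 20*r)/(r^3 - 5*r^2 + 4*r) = (r - 5)/(r - 1)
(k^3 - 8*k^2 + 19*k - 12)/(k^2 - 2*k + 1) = (k^2 - 7*k + 12)/(k - 1)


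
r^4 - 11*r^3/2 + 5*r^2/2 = r^2*(r - 5)*(r - 1/2)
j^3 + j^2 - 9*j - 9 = (j - 3)*(j + 1)*(j + 3)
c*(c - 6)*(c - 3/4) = c^3 - 27*c^2/4 + 9*c/2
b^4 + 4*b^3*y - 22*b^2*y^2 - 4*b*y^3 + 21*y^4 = (b - 3*y)*(b - y)*(b + y)*(b + 7*y)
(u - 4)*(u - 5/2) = u^2 - 13*u/2 + 10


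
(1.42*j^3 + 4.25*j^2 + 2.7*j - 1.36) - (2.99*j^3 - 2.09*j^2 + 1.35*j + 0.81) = -1.57*j^3 + 6.34*j^2 + 1.35*j - 2.17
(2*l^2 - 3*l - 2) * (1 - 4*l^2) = -8*l^4 + 12*l^3 + 10*l^2 - 3*l - 2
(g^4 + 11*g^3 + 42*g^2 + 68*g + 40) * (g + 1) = g^5 + 12*g^4 + 53*g^3 + 110*g^2 + 108*g + 40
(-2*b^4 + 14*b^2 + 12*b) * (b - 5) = -2*b^5 + 10*b^4 + 14*b^3 - 58*b^2 - 60*b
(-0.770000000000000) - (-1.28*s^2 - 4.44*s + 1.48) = 1.28*s^2 + 4.44*s - 2.25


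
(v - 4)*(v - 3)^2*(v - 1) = v^4 - 11*v^3 + 43*v^2 - 69*v + 36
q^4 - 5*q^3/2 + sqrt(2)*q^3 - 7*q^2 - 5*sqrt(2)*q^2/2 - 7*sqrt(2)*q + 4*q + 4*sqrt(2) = (q - 4)*(q - 1/2)*(q + 2)*(q + sqrt(2))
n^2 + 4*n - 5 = (n - 1)*(n + 5)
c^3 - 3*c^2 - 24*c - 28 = (c - 7)*(c + 2)^2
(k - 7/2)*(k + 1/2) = k^2 - 3*k - 7/4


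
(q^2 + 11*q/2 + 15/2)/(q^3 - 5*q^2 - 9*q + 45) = (q + 5/2)/(q^2 - 8*q + 15)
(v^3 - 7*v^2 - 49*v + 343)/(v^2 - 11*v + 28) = (v^2 - 49)/(v - 4)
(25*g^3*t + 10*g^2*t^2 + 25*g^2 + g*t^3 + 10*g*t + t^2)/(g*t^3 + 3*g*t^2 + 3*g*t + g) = (25*g^3*t + 10*g^2*t^2 + 25*g^2 + g*t^3 + 10*g*t + t^2)/(g*(t^3 + 3*t^2 + 3*t + 1))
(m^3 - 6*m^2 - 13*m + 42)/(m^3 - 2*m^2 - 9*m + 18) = (m - 7)/(m - 3)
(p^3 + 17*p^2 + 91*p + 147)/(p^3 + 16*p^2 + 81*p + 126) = (p + 7)/(p + 6)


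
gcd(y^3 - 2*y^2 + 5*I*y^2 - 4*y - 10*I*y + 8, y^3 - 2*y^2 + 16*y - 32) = y^2 + y*(-2 + 4*I) - 8*I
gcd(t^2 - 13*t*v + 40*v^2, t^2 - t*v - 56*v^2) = t - 8*v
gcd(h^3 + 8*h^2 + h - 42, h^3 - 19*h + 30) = h - 2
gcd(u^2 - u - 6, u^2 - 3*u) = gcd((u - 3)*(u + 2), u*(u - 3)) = u - 3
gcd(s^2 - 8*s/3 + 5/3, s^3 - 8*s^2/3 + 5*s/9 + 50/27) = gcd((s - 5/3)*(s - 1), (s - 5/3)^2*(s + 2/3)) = s - 5/3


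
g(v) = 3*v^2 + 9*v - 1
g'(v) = 6*v + 9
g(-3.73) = 7.17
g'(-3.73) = -13.38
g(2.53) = 40.97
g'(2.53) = 24.18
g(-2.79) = -2.76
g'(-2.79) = -7.74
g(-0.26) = -3.14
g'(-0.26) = 7.44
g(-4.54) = 19.97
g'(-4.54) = -18.24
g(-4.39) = 17.31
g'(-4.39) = -17.34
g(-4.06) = 11.91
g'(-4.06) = -15.36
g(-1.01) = -7.03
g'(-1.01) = 2.94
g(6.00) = 161.00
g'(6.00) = 45.00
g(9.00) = 323.00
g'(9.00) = 63.00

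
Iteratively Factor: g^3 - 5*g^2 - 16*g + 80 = (g + 4)*(g^2 - 9*g + 20) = (g - 4)*(g + 4)*(g - 5)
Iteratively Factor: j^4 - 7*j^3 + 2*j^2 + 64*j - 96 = (j + 3)*(j^3 - 10*j^2 + 32*j - 32) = (j - 4)*(j + 3)*(j^2 - 6*j + 8) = (j - 4)*(j - 2)*(j + 3)*(j - 4)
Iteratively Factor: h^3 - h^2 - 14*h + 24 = (h - 2)*(h^2 + h - 12) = (h - 2)*(h + 4)*(h - 3)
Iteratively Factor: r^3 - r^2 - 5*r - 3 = (r + 1)*(r^2 - 2*r - 3) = (r - 3)*(r + 1)*(r + 1)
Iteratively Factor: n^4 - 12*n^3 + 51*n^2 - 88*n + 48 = (n - 3)*(n^3 - 9*n^2 + 24*n - 16) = (n - 4)*(n - 3)*(n^2 - 5*n + 4) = (n - 4)*(n - 3)*(n - 1)*(n - 4)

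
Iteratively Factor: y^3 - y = (y)*(y^2 - 1) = y*(y + 1)*(y - 1)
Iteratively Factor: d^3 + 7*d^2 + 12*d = (d + 3)*(d^2 + 4*d) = (d + 3)*(d + 4)*(d)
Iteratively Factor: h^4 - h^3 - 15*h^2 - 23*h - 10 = (h + 1)*(h^3 - 2*h^2 - 13*h - 10) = (h + 1)*(h + 2)*(h^2 - 4*h - 5) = (h - 5)*(h + 1)*(h + 2)*(h + 1)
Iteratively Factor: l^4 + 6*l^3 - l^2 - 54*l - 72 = (l + 3)*(l^3 + 3*l^2 - 10*l - 24) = (l + 2)*(l + 3)*(l^2 + l - 12) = (l + 2)*(l + 3)*(l + 4)*(l - 3)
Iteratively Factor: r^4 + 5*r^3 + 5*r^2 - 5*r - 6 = (r - 1)*(r^3 + 6*r^2 + 11*r + 6) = (r - 1)*(r + 1)*(r^2 + 5*r + 6) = (r - 1)*(r + 1)*(r + 2)*(r + 3)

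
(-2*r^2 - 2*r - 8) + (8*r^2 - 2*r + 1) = 6*r^2 - 4*r - 7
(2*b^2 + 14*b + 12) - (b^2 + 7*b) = b^2 + 7*b + 12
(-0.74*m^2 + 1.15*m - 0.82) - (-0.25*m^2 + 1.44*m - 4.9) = -0.49*m^2 - 0.29*m + 4.08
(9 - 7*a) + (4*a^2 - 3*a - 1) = 4*a^2 - 10*a + 8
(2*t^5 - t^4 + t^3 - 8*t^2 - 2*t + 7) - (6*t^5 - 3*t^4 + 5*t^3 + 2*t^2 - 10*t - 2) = -4*t^5 + 2*t^4 - 4*t^3 - 10*t^2 + 8*t + 9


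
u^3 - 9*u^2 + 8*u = u*(u - 8)*(u - 1)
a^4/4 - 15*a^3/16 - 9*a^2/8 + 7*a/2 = a*(a/4 + 1/2)*(a - 4)*(a - 7/4)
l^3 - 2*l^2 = l^2*(l - 2)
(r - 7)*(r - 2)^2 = r^3 - 11*r^2 + 32*r - 28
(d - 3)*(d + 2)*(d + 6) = d^3 + 5*d^2 - 12*d - 36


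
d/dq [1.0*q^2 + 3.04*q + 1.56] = 2.0*q + 3.04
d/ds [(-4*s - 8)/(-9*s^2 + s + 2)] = 36*s*(-s - 4)/(81*s^4 - 18*s^3 - 35*s^2 + 4*s + 4)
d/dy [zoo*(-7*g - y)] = zoo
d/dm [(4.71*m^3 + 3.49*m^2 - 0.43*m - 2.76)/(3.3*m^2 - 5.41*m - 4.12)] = (15.543*m^4 - 50.9622*m^3 - 75.6775*m^2 - 10.5416*m - 13.16)/(10.89*m^4 - 35.706*m^3 + 2.0761*m^2 + 44.5784*m + 16.9744)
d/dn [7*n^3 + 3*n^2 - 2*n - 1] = 21*n^2 + 6*n - 2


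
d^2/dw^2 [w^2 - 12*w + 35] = 2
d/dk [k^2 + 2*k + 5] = 2*k + 2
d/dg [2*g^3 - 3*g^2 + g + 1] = 6*g^2 - 6*g + 1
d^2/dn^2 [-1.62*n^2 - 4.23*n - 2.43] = -3.24000000000000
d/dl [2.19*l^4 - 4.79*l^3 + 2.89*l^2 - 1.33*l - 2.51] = 8.76*l^3 - 14.37*l^2 + 5.78*l - 1.33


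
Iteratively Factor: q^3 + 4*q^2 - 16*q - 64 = (q + 4)*(q^2 - 16) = (q - 4)*(q + 4)*(q + 4)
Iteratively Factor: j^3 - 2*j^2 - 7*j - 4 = (j + 1)*(j^2 - 3*j - 4) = (j + 1)^2*(j - 4)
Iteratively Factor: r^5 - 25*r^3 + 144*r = (r - 3)*(r^4 + 3*r^3 - 16*r^2 - 48*r) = r*(r - 3)*(r^3 + 3*r^2 - 16*r - 48) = r*(r - 4)*(r - 3)*(r^2 + 7*r + 12) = r*(r - 4)*(r - 3)*(r + 3)*(r + 4)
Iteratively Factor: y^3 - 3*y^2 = (y)*(y^2 - 3*y) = y^2*(y - 3)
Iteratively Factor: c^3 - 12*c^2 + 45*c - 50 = (c - 5)*(c^2 - 7*c + 10) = (c - 5)^2*(c - 2)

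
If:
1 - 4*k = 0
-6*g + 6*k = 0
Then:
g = 1/4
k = 1/4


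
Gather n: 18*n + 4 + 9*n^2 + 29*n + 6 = 9*n^2 + 47*n + 10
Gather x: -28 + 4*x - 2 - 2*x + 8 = 2*x - 22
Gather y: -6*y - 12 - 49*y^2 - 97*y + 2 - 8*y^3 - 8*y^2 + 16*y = -8*y^3 - 57*y^2 - 87*y - 10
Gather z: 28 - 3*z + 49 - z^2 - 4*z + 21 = -z^2 - 7*z + 98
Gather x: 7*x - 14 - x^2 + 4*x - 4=-x^2 + 11*x - 18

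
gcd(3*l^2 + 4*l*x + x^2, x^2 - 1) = 1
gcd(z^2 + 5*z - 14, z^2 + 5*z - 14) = z^2 + 5*z - 14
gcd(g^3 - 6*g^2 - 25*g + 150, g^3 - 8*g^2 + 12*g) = g - 6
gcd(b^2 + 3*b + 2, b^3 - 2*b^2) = 1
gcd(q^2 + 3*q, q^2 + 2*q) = q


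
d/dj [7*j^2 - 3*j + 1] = 14*j - 3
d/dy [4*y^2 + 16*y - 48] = 8*y + 16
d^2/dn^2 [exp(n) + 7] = exp(n)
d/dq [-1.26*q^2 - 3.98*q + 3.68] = -2.52*q - 3.98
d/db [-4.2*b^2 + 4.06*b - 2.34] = 4.06 - 8.4*b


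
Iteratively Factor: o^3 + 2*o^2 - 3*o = (o)*(o^2 + 2*o - 3) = o*(o + 3)*(o - 1)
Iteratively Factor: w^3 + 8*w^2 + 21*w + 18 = (w + 3)*(w^2 + 5*w + 6) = (w + 2)*(w + 3)*(w + 3)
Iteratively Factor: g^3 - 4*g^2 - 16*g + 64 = (g + 4)*(g^2 - 8*g + 16) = (g - 4)*(g + 4)*(g - 4)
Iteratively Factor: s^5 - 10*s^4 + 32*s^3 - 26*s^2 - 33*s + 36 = (s - 3)*(s^4 - 7*s^3 + 11*s^2 + 7*s - 12) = (s - 3)*(s + 1)*(s^3 - 8*s^2 + 19*s - 12) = (s - 3)^2*(s + 1)*(s^2 - 5*s + 4) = (s - 3)^2*(s - 1)*(s + 1)*(s - 4)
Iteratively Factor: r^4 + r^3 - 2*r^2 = (r + 2)*(r^3 - r^2) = r*(r + 2)*(r^2 - r) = r*(r - 1)*(r + 2)*(r)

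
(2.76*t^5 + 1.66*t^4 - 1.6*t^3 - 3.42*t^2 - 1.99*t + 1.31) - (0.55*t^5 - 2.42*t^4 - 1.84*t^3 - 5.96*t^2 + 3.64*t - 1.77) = 2.21*t^5 + 4.08*t^4 + 0.24*t^3 + 2.54*t^2 - 5.63*t + 3.08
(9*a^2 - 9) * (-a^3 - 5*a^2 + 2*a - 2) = -9*a^5 - 45*a^4 + 27*a^3 + 27*a^2 - 18*a + 18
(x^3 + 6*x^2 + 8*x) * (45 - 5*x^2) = -5*x^5 - 30*x^4 + 5*x^3 + 270*x^2 + 360*x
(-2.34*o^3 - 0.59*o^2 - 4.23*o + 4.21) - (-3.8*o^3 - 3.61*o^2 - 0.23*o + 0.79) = 1.46*o^3 + 3.02*o^2 - 4.0*o + 3.42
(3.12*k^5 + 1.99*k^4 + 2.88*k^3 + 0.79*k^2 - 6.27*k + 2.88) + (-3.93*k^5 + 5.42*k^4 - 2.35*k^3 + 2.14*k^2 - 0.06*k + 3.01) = -0.81*k^5 + 7.41*k^4 + 0.53*k^3 + 2.93*k^2 - 6.33*k + 5.89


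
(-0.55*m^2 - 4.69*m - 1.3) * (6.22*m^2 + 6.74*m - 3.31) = -3.421*m^4 - 32.8788*m^3 - 37.8761*m^2 + 6.7619*m + 4.303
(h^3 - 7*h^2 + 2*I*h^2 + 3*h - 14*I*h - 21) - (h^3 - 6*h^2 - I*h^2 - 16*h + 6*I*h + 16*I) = -h^2 + 3*I*h^2 + 19*h - 20*I*h - 21 - 16*I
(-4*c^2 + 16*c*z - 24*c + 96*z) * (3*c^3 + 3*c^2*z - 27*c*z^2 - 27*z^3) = -12*c^5 + 36*c^4*z - 72*c^4 + 156*c^3*z^2 + 216*c^3*z - 324*c^2*z^3 + 936*c^2*z^2 - 432*c*z^4 - 1944*c*z^3 - 2592*z^4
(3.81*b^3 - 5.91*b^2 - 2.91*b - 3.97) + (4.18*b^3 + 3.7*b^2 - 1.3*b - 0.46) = 7.99*b^3 - 2.21*b^2 - 4.21*b - 4.43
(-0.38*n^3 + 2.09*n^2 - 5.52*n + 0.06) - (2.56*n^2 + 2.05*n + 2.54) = -0.38*n^3 - 0.47*n^2 - 7.57*n - 2.48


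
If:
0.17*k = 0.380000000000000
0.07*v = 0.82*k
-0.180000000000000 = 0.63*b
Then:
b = -0.29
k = 2.24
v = 26.18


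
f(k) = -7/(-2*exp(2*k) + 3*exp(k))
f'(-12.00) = 379761.18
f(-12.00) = -379762.74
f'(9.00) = 0.00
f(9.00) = 0.00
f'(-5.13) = 394.37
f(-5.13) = -395.93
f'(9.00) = -0.00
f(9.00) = 0.00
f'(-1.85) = 14.64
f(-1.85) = -16.58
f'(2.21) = -0.11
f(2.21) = 0.05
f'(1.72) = -0.36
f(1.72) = 0.15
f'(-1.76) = 13.33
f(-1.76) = -15.32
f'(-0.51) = 2.15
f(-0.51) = -6.48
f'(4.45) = -0.00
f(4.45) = 0.00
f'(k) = -7*(4*exp(2*k) - 3*exp(k))/(-2*exp(2*k) + 3*exp(k))^2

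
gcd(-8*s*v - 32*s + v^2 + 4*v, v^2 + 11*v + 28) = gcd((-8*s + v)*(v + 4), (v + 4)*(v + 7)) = v + 4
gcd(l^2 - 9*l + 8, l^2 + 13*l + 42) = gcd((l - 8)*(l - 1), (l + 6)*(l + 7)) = 1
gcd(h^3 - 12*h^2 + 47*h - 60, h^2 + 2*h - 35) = h - 5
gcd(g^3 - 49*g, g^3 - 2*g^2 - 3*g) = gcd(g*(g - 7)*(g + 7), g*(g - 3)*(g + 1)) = g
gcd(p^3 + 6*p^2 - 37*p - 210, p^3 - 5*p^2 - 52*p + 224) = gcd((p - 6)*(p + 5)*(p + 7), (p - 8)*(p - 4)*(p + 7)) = p + 7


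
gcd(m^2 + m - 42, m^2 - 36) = m - 6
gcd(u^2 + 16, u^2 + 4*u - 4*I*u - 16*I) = u - 4*I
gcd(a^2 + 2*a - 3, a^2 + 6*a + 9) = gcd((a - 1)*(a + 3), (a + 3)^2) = a + 3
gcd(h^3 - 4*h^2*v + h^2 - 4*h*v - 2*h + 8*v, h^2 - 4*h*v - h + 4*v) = -h^2 + 4*h*v + h - 4*v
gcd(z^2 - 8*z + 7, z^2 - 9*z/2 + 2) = 1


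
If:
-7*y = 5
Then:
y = -5/7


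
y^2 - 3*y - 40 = (y - 8)*(y + 5)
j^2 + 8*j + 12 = (j + 2)*(j + 6)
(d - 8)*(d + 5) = d^2 - 3*d - 40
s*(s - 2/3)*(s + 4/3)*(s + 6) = s^4 + 20*s^3/3 + 28*s^2/9 - 16*s/3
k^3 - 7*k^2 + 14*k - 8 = (k - 4)*(k - 2)*(k - 1)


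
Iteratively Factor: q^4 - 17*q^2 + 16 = (q + 1)*(q^3 - q^2 - 16*q + 16) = (q + 1)*(q + 4)*(q^2 - 5*q + 4) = (q - 1)*(q + 1)*(q + 4)*(q - 4)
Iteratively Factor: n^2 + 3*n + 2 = (n + 1)*(n + 2)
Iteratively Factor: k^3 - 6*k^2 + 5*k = (k - 1)*(k^2 - 5*k) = k*(k - 1)*(k - 5)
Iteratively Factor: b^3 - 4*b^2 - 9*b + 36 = (b - 4)*(b^2 - 9) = (b - 4)*(b + 3)*(b - 3)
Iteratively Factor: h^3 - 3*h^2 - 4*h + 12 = (h + 2)*(h^2 - 5*h + 6) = (h - 3)*(h + 2)*(h - 2)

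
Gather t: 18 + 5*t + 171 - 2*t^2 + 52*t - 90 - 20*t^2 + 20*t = -22*t^2 + 77*t + 99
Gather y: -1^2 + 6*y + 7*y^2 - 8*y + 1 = 7*y^2 - 2*y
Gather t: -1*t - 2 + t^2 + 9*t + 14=t^2 + 8*t + 12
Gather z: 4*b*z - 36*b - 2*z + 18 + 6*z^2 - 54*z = -36*b + 6*z^2 + z*(4*b - 56) + 18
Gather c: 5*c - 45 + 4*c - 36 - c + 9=8*c - 72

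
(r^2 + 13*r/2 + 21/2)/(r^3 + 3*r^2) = (r + 7/2)/r^2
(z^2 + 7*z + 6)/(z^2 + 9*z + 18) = (z + 1)/(z + 3)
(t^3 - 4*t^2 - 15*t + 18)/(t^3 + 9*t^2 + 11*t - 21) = (t - 6)/(t + 7)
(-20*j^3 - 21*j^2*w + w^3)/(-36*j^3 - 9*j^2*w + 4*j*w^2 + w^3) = (-5*j^2 - 4*j*w + w^2)/(-9*j^2 + w^2)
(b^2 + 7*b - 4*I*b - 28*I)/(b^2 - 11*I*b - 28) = (b + 7)/(b - 7*I)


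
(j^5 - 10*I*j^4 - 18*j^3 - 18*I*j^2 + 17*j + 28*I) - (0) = j^5 - 10*I*j^4 - 18*j^3 - 18*I*j^2 + 17*j + 28*I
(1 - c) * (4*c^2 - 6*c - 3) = -4*c^3 + 10*c^2 - 3*c - 3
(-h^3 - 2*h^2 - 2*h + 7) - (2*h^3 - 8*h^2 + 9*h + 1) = -3*h^3 + 6*h^2 - 11*h + 6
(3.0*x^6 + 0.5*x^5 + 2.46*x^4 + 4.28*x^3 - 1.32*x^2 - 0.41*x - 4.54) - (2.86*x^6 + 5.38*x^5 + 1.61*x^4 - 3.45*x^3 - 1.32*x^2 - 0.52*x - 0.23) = 0.14*x^6 - 4.88*x^5 + 0.85*x^4 + 7.73*x^3 + 0.11*x - 4.31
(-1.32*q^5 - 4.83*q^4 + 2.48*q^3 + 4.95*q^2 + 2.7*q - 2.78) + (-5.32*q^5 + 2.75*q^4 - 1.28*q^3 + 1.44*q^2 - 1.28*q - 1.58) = -6.64*q^5 - 2.08*q^4 + 1.2*q^3 + 6.39*q^2 + 1.42*q - 4.36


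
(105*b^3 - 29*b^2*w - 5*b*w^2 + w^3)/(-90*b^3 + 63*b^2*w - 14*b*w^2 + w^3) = (-35*b^2 - 2*b*w + w^2)/(30*b^2 - 11*b*w + w^2)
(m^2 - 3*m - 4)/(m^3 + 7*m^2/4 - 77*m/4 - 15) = 4*(m + 1)/(4*m^2 + 23*m + 15)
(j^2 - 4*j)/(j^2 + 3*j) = (j - 4)/(j + 3)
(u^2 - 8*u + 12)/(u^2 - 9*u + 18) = (u - 2)/(u - 3)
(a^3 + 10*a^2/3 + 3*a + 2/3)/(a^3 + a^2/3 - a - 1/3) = (a + 2)/(a - 1)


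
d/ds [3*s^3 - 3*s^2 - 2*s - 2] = 9*s^2 - 6*s - 2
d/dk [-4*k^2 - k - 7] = -8*k - 1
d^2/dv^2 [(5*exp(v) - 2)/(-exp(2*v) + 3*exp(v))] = (-5*exp(3*v) - 7*exp(2*v) - 18*exp(v) + 18)*exp(-v)/(exp(3*v) - 9*exp(2*v) + 27*exp(v) - 27)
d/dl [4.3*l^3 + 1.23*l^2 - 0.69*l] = 12.9*l^2 + 2.46*l - 0.69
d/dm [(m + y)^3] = 3*(m + y)^2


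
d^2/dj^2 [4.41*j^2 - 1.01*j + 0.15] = 8.82000000000000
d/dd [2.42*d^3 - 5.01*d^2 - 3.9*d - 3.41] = 7.26*d^2 - 10.02*d - 3.9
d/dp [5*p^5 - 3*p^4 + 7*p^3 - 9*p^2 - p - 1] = 25*p^4 - 12*p^3 + 21*p^2 - 18*p - 1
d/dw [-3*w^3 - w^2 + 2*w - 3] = -9*w^2 - 2*w + 2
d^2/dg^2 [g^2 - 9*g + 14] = 2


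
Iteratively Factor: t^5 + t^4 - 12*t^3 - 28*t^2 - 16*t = (t + 2)*(t^4 - t^3 - 10*t^2 - 8*t) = (t + 1)*(t + 2)*(t^3 - 2*t^2 - 8*t) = (t - 4)*(t + 1)*(t + 2)*(t^2 + 2*t) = t*(t - 4)*(t + 1)*(t + 2)*(t + 2)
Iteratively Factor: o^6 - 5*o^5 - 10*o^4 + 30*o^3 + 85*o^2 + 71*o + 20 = (o - 4)*(o^5 - o^4 - 14*o^3 - 26*o^2 - 19*o - 5) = (o - 4)*(o + 1)*(o^4 - 2*o^3 - 12*o^2 - 14*o - 5) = (o - 4)*(o + 1)^2*(o^3 - 3*o^2 - 9*o - 5) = (o - 4)*(o + 1)^3*(o^2 - 4*o - 5) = (o - 4)*(o + 1)^4*(o - 5)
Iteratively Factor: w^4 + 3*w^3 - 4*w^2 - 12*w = (w + 2)*(w^3 + w^2 - 6*w) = w*(w + 2)*(w^2 + w - 6) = w*(w + 2)*(w + 3)*(w - 2)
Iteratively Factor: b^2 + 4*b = (b)*(b + 4)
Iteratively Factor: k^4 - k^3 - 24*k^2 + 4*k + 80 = (k - 2)*(k^3 + k^2 - 22*k - 40) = (k - 2)*(k + 2)*(k^2 - k - 20) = (k - 5)*(k - 2)*(k + 2)*(k + 4)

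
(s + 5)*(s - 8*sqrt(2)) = s^2 - 8*sqrt(2)*s + 5*s - 40*sqrt(2)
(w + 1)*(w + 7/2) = w^2 + 9*w/2 + 7/2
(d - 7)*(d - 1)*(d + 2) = d^3 - 6*d^2 - 9*d + 14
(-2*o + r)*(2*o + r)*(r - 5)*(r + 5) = -4*o^2*r^2 + 100*o^2 + r^4 - 25*r^2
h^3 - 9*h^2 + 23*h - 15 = (h - 5)*(h - 3)*(h - 1)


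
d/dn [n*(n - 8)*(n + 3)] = 3*n^2 - 10*n - 24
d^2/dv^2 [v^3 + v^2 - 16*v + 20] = 6*v + 2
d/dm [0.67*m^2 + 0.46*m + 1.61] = 1.34*m + 0.46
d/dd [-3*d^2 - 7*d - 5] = -6*d - 7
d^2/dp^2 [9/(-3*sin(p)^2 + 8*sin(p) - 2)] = 18*(18*sin(p)^4 - 36*sin(p)^3 - 7*sin(p)^2 + 80*sin(p) - 58)/(3*sin(p)^2 - 8*sin(p) + 2)^3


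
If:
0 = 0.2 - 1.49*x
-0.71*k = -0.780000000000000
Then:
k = 1.10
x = 0.13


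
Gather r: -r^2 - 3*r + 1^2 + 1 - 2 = -r^2 - 3*r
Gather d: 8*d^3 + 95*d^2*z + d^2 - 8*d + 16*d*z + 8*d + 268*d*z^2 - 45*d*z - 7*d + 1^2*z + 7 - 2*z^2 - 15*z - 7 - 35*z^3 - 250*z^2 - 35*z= 8*d^3 + d^2*(95*z + 1) + d*(268*z^2 - 29*z - 7) - 35*z^3 - 252*z^2 - 49*z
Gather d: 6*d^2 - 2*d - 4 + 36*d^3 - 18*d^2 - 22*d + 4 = 36*d^3 - 12*d^2 - 24*d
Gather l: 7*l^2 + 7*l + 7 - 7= 7*l^2 + 7*l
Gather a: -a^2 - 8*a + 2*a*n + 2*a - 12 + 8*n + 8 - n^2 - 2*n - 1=-a^2 + a*(2*n - 6) - n^2 + 6*n - 5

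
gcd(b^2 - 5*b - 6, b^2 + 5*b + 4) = b + 1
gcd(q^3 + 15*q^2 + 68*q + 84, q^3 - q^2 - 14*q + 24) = 1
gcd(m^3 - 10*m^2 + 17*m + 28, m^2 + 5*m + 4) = m + 1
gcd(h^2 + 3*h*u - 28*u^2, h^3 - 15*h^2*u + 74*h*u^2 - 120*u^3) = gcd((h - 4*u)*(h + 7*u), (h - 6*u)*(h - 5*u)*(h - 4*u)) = -h + 4*u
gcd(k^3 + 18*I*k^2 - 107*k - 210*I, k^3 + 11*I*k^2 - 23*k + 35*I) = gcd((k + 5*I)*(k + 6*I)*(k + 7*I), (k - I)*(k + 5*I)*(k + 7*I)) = k^2 + 12*I*k - 35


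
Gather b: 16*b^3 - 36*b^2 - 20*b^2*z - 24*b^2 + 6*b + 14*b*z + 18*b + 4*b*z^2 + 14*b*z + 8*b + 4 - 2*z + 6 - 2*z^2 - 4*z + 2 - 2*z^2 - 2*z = 16*b^3 + b^2*(-20*z - 60) + b*(4*z^2 + 28*z + 32) - 4*z^2 - 8*z + 12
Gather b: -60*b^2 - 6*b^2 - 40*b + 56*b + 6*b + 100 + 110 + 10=-66*b^2 + 22*b + 220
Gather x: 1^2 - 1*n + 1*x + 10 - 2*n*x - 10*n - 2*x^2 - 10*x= -11*n - 2*x^2 + x*(-2*n - 9) + 11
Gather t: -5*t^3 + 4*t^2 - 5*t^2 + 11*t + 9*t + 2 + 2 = -5*t^3 - t^2 + 20*t + 4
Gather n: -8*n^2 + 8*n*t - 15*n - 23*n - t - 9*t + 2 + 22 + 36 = -8*n^2 + n*(8*t - 38) - 10*t + 60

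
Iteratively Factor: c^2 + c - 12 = (c - 3)*(c + 4)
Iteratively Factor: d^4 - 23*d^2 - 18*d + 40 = (d + 2)*(d^3 - 2*d^2 - 19*d + 20) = (d - 1)*(d + 2)*(d^2 - d - 20) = (d - 1)*(d + 2)*(d + 4)*(d - 5)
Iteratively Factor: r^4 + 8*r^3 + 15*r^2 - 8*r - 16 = (r - 1)*(r^3 + 9*r^2 + 24*r + 16) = (r - 1)*(r + 1)*(r^2 + 8*r + 16) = (r - 1)*(r + 1)*(r + 4)*(r + 4)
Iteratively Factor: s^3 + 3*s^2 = (s)*(s^2 + 3*s) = s*(s + 3)*(s)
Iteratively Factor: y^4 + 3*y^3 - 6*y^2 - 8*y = (y + 1)*(y^3 + 2*y^2 - 8*y) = (y + 1)*(y + 4)*(y^2 - 2*y) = (y - 2)*(y + 1)*(y + 4)*(y)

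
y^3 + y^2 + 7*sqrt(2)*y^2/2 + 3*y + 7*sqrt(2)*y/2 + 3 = (y + 1)*(y + sqrt(2)/2)*(y + 3*sqrt(2))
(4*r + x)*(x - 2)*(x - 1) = 4*r*x^2 - 12*r*x + 8*r + x^3 - 3*x^2 + 2*x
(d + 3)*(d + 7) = d^2 + 10*d + 21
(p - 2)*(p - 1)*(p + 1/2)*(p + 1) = p^4 - 3*p^3/2 - 2*p^2 + 3*p/2 + 1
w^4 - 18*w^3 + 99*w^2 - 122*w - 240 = (w - 8)*(w - 6)*(w - 5)*(w + 1)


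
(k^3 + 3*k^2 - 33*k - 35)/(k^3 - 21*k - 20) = (k + 7)/(k + 4)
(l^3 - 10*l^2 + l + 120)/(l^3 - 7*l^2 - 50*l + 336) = (l^2 - 2*l - 15)/(l^2 + l - 42)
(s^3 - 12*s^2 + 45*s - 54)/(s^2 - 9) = (s^2 - 9*s + 18)/(s + 3)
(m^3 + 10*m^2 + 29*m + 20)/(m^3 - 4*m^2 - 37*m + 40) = (m^2 + 5*m + 4)/(m^2 - 9*m + 8)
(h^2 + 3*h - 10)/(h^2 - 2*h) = (h + 5)/h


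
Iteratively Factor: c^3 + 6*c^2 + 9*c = (c + 3)*(c^2 + 3*c) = (c + 3)^2*(c)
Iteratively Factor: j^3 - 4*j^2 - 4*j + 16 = (j - 2)*(j^2 - 2*j - 8) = (j - 2)*(j + 2)*(j - 4)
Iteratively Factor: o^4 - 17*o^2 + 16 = (o - 1)*(o^3 + o^2 - 16*o - 16) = (o - 1)*(o + 4)*(o^2 - 3*o - 4) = (o - 4)*(o - 1)*(o + 4)*(o + 1)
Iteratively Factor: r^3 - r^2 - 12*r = (r)*(r^2 - r - 12) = r*(r + 3)*(r - 4)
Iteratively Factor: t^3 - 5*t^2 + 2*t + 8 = (t + 1)*(t^2 - 6*t + 8) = (t - 2)*(t + 1)*(t - 4)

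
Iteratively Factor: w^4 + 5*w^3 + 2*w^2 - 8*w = (w - 1)*(w^3 + 6*w^2 + 8*w) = (w - 1)*(w + 4)*(w^2 + 2*w) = w*(w - 1)*(w + 4)*(w + 2)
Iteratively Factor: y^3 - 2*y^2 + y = (y - 1)*(y^2 - y) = (y - 1)^2*(y)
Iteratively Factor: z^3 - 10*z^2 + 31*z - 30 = (z - 3)*(z^2 - 7*z + 10) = (z - 3)*(z - 2)*(z - 5)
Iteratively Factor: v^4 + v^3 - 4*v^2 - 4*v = (v - 2)*(v^3 + 3*v^2 + 2*v) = v*(v - 2)*(v^2 + 3*v + 2) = v*(v - 2)*(v + 2)*(v + 1)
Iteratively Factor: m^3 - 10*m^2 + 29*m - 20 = (m - 5)*(m^2 - 5*m + 4) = (m - 5)*(m - 4)*(m - 1)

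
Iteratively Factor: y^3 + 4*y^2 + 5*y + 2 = (y + 1)*(y^2 + 3*y + 2) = (y + 1)*(y + 2)*(y + 1)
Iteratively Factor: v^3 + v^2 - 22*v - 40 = (v + 2)*(v^2 - v - 20) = (v - 5)*(v + 2)*(v + 4)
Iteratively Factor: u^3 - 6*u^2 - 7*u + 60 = (u - 4)*(u^2 - 2*u - 15) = (u - 4)*(u + 3)*(u - 5)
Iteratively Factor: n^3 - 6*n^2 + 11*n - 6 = (n - 3)*(n^2 - 3*n + 2) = (n - 3)*(n - 2)*(n - 1)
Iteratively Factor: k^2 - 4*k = (k - 4)*(k)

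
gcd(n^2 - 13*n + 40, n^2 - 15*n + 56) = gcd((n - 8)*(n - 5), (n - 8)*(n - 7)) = n - 8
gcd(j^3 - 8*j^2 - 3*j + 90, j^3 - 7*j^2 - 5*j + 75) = j^2 - 2*j - 15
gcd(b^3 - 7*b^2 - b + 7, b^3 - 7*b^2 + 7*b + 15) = b + 1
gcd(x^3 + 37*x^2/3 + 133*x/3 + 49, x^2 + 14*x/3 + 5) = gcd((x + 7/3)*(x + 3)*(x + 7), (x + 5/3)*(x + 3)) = x + 3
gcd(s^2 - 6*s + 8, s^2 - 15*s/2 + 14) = s - 4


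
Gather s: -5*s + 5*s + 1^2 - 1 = 0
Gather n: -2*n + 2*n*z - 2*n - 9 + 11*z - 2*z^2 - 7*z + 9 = n*(2*z - 4) - 2*z^2 + 4*z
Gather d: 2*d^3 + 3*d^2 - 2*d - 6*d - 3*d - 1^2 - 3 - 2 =2*d^3 + 3*d^2 - 11*d - 6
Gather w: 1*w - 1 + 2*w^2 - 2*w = 2*w^2 - w - 1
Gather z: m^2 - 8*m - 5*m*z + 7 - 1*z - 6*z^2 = m^2 - 8*m - 6*z^2 + z*(-5*m - 1) + 7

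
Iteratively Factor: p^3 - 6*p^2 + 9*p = (p - 3)*(p^2 - 3*p) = p*(p - 3)*(p - 3)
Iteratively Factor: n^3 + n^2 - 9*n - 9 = (n + 1)*(n^2 - 9) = (n - 3)*(n + 1)*(n + 3)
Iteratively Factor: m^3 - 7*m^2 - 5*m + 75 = (m + 3)*(m^2 - 10*m + 25) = (m - 5)*(m + 3)*(m - 5)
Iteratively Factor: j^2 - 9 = (j - 3)*(j + 3)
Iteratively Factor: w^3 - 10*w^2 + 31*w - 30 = (w - 5)*(w^2 - 5*w + 6) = (w - 5)*(w - 3)*(w - 2)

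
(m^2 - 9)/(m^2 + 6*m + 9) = (m - 3)/(m + 3)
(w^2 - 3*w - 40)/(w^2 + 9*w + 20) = (w - 8)/(w + 4)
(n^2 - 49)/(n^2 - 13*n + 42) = (n + 7)/(n - 6)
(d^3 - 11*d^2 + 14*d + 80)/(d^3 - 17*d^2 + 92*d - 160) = (d + 2)/(d - 4)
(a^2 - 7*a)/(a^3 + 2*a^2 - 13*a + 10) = a*(a - 7)/(a^3 + 2*a^2 - 13*a + 10)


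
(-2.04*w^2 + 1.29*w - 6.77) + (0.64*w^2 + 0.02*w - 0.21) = -1.4*w^2 + 1.31*w - 6.98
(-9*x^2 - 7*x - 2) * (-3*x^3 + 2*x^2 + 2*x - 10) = 27*x^5 + 3*x^4 - 26*x^3 + 72*x^2 + 66*x + 20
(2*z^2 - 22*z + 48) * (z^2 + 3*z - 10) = 2*z^4 - 16*z^3 - 38*z^2 + 364*z - 480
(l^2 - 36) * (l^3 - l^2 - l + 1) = l^5 - l^4 - 37*l^3 + 37*l^2 + 36*l - 36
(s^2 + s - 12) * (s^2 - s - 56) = s^4 - 69*s^2 - 44*s + 672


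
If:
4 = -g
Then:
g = -4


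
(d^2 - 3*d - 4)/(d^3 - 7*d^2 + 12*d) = (d + 1)/(d*(d - 3))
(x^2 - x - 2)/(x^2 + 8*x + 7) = (x - 2)/(x + 7)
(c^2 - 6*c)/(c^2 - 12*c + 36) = c/(c - 6)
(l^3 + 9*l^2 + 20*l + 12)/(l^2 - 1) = (l^2 + 8*l + 12)/(l - 1)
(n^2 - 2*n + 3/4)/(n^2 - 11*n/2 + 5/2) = (n - 3/2)/(n - 5)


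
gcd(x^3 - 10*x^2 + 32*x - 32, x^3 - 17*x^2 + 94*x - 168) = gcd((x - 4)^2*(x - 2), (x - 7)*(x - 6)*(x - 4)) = x - 4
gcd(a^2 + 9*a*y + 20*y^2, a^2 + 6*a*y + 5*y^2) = a + 5*y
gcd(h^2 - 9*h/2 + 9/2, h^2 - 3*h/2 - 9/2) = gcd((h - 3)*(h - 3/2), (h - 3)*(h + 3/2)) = h - 3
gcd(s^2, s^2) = s^2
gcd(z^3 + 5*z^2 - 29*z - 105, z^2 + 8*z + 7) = z + 7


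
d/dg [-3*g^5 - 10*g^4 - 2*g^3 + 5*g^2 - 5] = g*(-15*g^3 - 40*g^2 - 6*g + 10)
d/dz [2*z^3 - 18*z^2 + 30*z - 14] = 6*z^2 - 36*z + 30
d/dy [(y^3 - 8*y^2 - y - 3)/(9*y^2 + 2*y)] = (9*y^4 + 4*y^3 - 7*y^2 + 54*y + 6)/(y^2*(81*y^2 + 36*y + 4))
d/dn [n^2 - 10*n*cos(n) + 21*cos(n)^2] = 10*n*sin(n) + 2*n - 21*sin(2*n) - 10*cos(n)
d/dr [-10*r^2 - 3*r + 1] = -20*r - 3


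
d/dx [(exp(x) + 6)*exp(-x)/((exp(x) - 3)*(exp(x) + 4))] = (-2*exp(3*x) - 19*exp(2*x) - 12*exp(x) + 72)*exp(-x)/(exp(4*x) + 2*exp(3*x) - 23*exp(2*x) - 24*exp(x) + 144)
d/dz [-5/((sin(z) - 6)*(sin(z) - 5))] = 5*(2*sin(z) - 11)*cos(z)/((sin(z) - 6)^2*(sin(z) - 5)^2)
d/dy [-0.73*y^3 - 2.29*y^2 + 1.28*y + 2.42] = -2.19*y^2 - 4.58*y + 1.28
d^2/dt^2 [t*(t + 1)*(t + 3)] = 6*t + 8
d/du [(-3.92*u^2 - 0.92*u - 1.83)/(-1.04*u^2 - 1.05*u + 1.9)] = (3.1592*u^2 - 18.7024*u - 3.6695)/(1.0816*u^4 + 2.184*u^3 - 2.8495*u^2 - 3.99*u + 3.61)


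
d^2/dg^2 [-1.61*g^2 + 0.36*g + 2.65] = -3.22000000000000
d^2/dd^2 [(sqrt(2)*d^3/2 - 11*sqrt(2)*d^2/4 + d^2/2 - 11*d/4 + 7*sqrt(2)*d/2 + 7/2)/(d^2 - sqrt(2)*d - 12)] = (-33*d^3 + 44*sqrt(2)*d^3 - 396*sqrt(2)*d^2 + 258*d^2 - 396*d + 1326*sqrt(2)*d - 1452*sqrt(2) + 148)/(2*(d^6 - 3*sqrt(2)*d^5 - 30*d^4 + 70*sqrt(2)*d^3 + 360*d^2 - 432*sqrt(2)*d - 1728))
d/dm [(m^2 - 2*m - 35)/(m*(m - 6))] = 2*(-2*m^2 + 35*m - 105)/(m^2*(m^2 - 12*m + 36))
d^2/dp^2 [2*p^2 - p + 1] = 4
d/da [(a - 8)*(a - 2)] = 2*a - 10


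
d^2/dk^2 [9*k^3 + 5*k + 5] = 54*k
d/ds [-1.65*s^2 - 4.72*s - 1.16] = -3.3*s - 4.72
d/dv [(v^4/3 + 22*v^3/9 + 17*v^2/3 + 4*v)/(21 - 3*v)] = (-9*v^4 + 40*v^3 + 411*v^2 + 714*v + 252)/(27*(v^2 - 14*v + 49))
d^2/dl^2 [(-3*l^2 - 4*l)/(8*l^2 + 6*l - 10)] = (-28*l^3 - 180*l^2 - 240*l - 135)/(64*l^6 + 144*l^5 - 132*l^4 - 333*l^3 + 165*l^2 + 225*l - 125)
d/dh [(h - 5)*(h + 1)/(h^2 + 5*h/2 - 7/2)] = 2*(13*h^2 + 6*h + 53)/(4*h^4 + 20*h^3 - 3*h^2 - 70*h + 49)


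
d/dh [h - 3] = 1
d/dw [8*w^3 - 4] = 24*w^2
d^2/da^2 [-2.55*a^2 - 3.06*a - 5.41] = -5.10000000000000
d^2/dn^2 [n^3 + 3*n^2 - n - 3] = 6*n + 6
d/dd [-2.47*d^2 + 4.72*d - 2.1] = 4.72 - 4.94*d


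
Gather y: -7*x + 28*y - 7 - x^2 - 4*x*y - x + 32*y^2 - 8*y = -x^2 - 8*x + 32*y^2 + y*(20 - 4*x) - 7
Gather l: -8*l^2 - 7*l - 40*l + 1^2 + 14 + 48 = -8*l^2 - 47*l + 63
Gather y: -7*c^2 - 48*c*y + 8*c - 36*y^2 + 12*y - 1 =-7*c^2 + 8*c - 36*y^2 + y*(12 - 48*c) - 1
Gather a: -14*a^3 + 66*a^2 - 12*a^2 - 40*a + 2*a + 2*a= -14*a^3 + 54*a^2 - 36*a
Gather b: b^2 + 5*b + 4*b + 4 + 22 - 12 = b^2 + 9*b + 14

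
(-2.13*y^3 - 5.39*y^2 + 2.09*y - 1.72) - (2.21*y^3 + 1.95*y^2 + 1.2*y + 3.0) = -4.34*y^3 - 7.34*y^2 + 0.89*y - 4.72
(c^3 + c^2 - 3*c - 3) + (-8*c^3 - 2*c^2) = -7*c^3 - c^2 - 3*c - 3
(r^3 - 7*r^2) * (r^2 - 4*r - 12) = r^5 - 11*r^4 + 16*r^3 + 84*r^2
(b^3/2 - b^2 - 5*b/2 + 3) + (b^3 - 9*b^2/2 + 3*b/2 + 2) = 3*b^3/2 - 11*b^2/2 - b + 5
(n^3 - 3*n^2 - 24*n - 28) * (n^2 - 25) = n^5 - 3*n^4 - 49*n^3 + 47*n^2 + 600*n + 700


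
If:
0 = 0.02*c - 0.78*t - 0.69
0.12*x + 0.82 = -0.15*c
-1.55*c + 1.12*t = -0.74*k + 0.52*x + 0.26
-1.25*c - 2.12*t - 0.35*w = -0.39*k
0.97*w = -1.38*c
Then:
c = 1.91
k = -0.87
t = -0.84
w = -2.71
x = -9.22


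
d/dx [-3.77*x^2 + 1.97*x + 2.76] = 1.97 - 7.54*x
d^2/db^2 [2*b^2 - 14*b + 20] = 4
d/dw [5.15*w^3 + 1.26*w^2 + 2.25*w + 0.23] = 15.45*w^2 + 2.52*w + 2.25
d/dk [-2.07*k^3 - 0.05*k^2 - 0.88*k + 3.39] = -6.21*k^2 - 0.1*k - 0.88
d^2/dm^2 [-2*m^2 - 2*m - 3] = -4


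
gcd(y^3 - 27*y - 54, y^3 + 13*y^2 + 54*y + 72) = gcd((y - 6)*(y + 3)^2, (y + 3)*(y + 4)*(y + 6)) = y + 3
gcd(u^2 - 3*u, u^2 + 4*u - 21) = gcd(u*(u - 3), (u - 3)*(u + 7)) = u - 3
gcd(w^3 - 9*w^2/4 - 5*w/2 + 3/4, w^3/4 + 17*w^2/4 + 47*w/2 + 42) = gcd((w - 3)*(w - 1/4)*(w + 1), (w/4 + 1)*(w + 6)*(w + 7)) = 1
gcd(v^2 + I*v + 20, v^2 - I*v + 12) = v - 4*I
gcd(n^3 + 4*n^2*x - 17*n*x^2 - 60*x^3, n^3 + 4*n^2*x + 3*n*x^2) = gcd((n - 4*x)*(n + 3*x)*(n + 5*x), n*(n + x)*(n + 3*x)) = n + 3*x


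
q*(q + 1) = q^2 + q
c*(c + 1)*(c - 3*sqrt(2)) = c^3 - 3*sqrt(2)*c^2 + c^2 - 3*sqrt(2)*c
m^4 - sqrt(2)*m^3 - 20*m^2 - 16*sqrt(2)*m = m*(m - 4*sqrt(2))*(m + sqrt(2))*(m + 2*sqrt(2))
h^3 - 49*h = h*(h - 7)*(h + 7)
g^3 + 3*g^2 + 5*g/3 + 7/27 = (g + 1/3)^2*(g + 7/3)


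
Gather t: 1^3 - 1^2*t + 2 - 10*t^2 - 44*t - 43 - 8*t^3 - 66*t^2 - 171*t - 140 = -8*t^3 - 76*t^2 - 216*t - 180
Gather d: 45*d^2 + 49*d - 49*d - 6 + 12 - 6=45*d^2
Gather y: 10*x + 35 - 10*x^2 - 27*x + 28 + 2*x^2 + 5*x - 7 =-8*x^2 - 12*x + 56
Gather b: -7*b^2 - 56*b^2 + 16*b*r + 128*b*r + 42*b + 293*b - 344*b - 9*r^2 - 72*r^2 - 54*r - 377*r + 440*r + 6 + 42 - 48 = -63*b^2 + b*(144*r - 9) - 81*r^2 + 9*r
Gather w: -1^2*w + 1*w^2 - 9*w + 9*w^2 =10*w^2 - 10*w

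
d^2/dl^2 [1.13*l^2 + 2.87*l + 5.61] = 2.26000000000000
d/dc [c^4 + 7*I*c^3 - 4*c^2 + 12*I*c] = 4*c^3 + 21*I*c^2 - 8*c + 12*I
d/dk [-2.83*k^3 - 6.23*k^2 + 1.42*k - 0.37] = -8.49*k^2 - 12.46*k + 1.42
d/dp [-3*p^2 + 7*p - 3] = 7 - 6*p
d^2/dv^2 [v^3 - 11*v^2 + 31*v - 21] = 6*v - 22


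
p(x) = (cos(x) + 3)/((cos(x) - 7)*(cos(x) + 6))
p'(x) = (cos(x) + 3)*sin(x)/((cos(x) - 7)*(cos(x) + 6)^2) - sin(x)/((cos(x) - 7)*(cos(x) + 6)) + (cos(x) + 3)*sin(x)/((cos(x) - 7)^2*(cos(x) + 6))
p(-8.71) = -0.06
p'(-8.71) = -0.01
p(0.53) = -0.09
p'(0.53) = 0.01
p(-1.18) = -0.08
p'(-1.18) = -0.02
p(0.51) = -0.09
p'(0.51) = 0.01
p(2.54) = -0.05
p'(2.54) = 0.01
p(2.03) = -0.06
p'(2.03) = 0.02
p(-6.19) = -0.10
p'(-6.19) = 0.00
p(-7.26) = -0.08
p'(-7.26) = -0.02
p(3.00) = -0.05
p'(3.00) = 0.00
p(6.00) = -0.09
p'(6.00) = -0.00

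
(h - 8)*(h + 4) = h^2 - 4*h - 32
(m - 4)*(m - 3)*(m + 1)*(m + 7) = m^4 + m^3 - 37*m^2 + 47*m + 84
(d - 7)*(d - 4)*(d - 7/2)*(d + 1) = d^4 - 27*d^3/2 + 52*d^2 - 63*d/2 - 98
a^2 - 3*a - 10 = (a - 5)*(a + 2)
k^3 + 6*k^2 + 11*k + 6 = (k + 1)*(k + 2)*(k + 3)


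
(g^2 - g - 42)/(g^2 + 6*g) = (g - 7)/g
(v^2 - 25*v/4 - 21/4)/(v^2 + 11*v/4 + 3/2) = (v - 7)/(v + 2)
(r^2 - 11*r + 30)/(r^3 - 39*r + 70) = (r - 6)/(r^2 + 5*r - 14)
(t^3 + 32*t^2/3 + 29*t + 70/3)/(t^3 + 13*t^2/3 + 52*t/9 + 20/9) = 3*(t + 7)/(3*t + 2)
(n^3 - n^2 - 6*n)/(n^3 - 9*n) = (n + 2)/(n + 3)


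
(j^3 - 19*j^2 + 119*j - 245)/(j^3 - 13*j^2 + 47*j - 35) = (j - 7)/(j - 1)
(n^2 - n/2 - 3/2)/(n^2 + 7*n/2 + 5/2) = (2*n - 3)/(2*n + 5)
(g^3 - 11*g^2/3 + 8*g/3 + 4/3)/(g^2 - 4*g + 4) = g + 1/3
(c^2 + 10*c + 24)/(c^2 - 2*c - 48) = (c + 4)/(c - 8)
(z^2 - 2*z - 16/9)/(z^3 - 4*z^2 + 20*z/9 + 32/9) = 1/(z - 2)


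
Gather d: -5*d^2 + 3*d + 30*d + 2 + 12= -5*d^2 + 33*d + 14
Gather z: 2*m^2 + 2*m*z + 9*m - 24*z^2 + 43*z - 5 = 2*m^2 + 9*m - 24*z^2 + z*(2*m + 43) - 5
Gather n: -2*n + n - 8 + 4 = -n - 4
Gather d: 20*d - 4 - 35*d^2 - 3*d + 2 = -35*d^2 + 17*d - 2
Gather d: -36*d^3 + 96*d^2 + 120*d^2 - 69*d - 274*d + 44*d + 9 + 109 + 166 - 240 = -36*d^3 + 216*d^2 - 299*d + 44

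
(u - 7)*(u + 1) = u^2 - 6*u - 7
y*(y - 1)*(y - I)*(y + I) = y^4 - y^3 + y^2 - y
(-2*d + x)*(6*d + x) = -12*d^2 + 4*d*x + x^2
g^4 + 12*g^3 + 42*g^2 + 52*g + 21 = (g + 1)^2*(g + 3)*(g + 7)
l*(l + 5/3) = l^2 + 5*l/3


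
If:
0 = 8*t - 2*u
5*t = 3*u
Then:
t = 0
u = 0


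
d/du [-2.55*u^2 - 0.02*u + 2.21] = -5.1*u - 0.02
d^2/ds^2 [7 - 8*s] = 0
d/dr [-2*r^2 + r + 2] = 1 - 4*r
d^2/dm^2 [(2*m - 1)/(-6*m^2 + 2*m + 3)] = 4*(2*(2*m - 1)*(6*m - 1)^2 + (18*m - 5)*(-6*m^2 + 2*m + 3))/(-6*m^2 + 2*m + 3)^3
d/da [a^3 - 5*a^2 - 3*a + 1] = 3*a^2 - 10*a - 3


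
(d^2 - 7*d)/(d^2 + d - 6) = d*(d - 7)/(d^2 + d - 6)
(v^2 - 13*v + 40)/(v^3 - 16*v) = (v^2 - 13*v + 40)/(v*(v^2 - 16))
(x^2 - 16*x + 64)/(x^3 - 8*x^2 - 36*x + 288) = (x - 8)/(x^2 - 36)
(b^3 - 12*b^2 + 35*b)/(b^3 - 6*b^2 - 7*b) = (b - 5)/(b + 1)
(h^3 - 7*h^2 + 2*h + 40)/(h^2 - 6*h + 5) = (h^2 - 2*h - 8)/(h - 1)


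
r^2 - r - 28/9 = (r - 7/3)*(r + 4/3)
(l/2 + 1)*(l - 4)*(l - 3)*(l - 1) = l^4/2 - 3*l^3 + 3*l^2/2 + 13*l - 12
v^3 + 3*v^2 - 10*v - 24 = (v - 3)*(v + 2)*(v + 4)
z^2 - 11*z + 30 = (z - 6)*(z - 5)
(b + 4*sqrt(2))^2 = b^2 + 8*sqrt(2)*b + 32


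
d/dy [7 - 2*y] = -2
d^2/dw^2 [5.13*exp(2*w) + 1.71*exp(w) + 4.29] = (20.52*exp(w) + 1.71)*exp(w)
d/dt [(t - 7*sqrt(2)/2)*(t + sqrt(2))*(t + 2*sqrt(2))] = 3*t^2 - sqrt(2)*t - 17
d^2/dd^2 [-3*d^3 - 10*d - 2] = -18*d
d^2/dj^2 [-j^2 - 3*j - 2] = -2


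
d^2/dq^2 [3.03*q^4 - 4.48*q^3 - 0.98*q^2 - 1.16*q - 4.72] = 36.36*q^2 - 26.88*q - 1.96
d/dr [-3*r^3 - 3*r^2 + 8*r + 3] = -9*r^2 - 6*r + 8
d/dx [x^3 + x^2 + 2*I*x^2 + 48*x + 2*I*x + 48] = 3*x^2 + x*(2 + 4*I) + 48 + 2*I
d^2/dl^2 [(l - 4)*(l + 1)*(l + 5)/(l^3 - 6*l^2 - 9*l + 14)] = 4*(4*l^6 - 15*l^5 + 96*l^4 - 17*l^3 + 51*l^2 - 3300*l - 2651)/(l^9 - 18*l^8 + 81*l^7 + 150*l^6 - 1233*l^5 - 702*l^4 + 4395*l^3 - 126*l^2 - 5292*l + 2744)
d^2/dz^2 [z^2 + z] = 2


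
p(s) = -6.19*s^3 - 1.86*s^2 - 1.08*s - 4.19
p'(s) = -18.57*s^2 - 3.72*s - 1.08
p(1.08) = -15.32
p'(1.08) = -26.76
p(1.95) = -59.27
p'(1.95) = -78.95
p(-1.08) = 2.60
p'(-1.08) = -18.72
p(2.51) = -116.50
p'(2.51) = -127.41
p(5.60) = -1155.63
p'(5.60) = -604.27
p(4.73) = -705.96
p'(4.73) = -434.14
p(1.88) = -53.92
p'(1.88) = -73.71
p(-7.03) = 2062.06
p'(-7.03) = -892.67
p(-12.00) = 10437.25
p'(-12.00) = -2630.52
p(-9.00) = 4367.38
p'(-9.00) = -1471.77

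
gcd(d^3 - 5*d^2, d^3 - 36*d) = d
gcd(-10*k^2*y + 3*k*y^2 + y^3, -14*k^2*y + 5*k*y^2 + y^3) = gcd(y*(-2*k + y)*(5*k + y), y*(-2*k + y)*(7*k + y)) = -2*k*y + y^2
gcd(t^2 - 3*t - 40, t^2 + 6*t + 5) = t + 5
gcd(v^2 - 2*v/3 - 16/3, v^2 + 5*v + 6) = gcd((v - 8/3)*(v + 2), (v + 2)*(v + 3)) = v + 2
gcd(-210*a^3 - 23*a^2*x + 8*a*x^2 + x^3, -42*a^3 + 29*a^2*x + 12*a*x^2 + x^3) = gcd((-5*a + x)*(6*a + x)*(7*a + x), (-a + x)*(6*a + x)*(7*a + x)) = 42*a^2 + 13*a*x + x^2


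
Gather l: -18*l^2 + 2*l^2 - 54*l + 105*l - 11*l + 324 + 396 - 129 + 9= -16*l^2 + 40*l + 600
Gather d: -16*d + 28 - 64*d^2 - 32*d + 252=-64*d^2 - 48*d + 280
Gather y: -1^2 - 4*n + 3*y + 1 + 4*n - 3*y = 0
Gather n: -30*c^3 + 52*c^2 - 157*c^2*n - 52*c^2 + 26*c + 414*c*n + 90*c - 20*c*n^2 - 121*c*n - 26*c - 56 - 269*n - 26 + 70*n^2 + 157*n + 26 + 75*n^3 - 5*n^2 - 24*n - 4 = -30*c^3 + 90*c + 75*n^3 + n^2*(65 - 20*c) + n*(-157*c^2 + 293*c - 136) - 60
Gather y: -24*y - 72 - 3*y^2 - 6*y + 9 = -3*y^2 - 30*y - 63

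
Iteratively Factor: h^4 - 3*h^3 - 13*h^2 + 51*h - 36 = (h + 4)*(h^3 - 7*h^2 + 15*h - 9) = (h - 3)*(h + 4)*(h^2 - 4*h + 3) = (h - 3)^2*(h + 4)*(h - 1)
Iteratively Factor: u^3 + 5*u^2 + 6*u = (u + 2)*(u^2 + 3*u) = u*(u + 2)*(u + 3)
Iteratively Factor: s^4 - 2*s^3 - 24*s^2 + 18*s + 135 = (s + 3)*(s^3 - 5*s^2 - 9*s + 45) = (s - 3)*(s + 3)*(s^2 - 2*s - 15) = (s - 3)*(s + 3)^2*(s - 5)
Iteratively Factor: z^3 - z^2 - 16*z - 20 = (z + 2)*(z^2 - 3*z - 10) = (z - 5)*(z + 2)*(z + 2)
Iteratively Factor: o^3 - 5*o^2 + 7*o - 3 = (o - 1)*(o^2 - 4*o + 3) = (o - 1)^2*(o - 3)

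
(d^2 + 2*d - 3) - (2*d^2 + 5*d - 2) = -d^2 - 3*d - 1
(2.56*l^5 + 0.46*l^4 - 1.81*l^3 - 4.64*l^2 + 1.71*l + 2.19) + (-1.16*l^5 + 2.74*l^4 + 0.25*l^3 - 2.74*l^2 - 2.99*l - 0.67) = 1.4*l^5 + 3.2*l^4 - 1.56*l^3 - 7.38*l^2 - 1.28*l + 1.52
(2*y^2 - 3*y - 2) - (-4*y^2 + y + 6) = 6*y^2 - 4*y - 8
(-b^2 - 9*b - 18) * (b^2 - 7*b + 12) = -b^4 - 2*b^3 + 33*b^2 + 18*b - 216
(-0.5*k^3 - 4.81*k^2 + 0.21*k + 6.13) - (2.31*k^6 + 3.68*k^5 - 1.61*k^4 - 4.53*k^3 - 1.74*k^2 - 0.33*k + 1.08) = -2.31*k^6 - 3.68*k^5 + 1.61*k^4 + 4.03*k^3 - 3.07*k^2 + 0.54*k + 5.05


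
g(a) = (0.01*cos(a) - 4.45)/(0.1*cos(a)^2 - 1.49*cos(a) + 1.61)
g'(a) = (0.2*sin(a)*cos(a) - 1.49*sin(a))*(0.01*cos(a) - 4.45)/(0.1*cos(a)^2 - 1.49*cos(a) + 1.61)^2 - 0.01*sin(a)/(0.1*cos(a)^2 - 1.49*cos(a) + 1.61) = (0.001*cos(a)^2 - 0.89*cos(a) + 6.6144)*sin(a)/(0.01*cos(a)^4 - 0.298*cos(a)^3 + 2.5421*cos(a)^2 - 4.7978*cos(a) + 2.5921)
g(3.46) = -1.43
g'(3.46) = -0.24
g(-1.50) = -2.96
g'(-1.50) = -2.88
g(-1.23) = -3.96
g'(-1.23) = -4.72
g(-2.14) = -1.82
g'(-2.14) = -1.00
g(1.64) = -2.60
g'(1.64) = 2.27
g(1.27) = -3.78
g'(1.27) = 4.38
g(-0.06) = -19.97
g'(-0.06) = -6.95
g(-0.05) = -20.04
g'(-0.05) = -5.83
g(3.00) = -1.40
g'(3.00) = 0.10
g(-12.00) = -10.48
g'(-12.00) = 17.51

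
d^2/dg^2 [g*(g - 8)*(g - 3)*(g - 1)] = 12*g^2 - 72*g + 70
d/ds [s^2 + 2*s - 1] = 2*s + 2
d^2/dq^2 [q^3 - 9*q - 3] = 6*q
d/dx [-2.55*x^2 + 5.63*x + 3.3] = 5.63 - 5.1*x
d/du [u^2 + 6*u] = 2*u + 6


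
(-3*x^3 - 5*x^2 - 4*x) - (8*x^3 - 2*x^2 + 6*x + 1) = -11*x^3 - 3*x^2 - 10*x - 1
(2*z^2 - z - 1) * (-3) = -6*z^2 + 3*z + 3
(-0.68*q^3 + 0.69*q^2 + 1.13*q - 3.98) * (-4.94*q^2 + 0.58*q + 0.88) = 3.3592*q^5 - 3.803*q^4 - 5.7804*q^3 + 20.9238*q^2 - 1.314*q - 3.5024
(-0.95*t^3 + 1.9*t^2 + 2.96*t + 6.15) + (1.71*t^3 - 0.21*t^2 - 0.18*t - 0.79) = 0.76*t^3 + 1.69*t^2 + 2.78*t + 5.36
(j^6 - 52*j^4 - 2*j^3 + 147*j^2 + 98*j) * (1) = j^6 - 52*j^4 - 2*j^3 + 147*j^2 + 98*j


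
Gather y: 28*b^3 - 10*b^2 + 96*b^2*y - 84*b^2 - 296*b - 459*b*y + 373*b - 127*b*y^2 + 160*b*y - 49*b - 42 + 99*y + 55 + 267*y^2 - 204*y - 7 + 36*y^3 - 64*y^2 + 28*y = 28*b^3 - 94*b^2 + 28*b + 36*y^3 + y^2*(203 - 127*b) + y*(96*b^2 - 299*b - 77) + 6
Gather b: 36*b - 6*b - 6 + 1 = 30*b - 5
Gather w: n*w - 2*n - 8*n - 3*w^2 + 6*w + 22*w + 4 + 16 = -10*n - 3*w^2 + w*(n + 28) + 20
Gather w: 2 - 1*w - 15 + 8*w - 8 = 7*w - 21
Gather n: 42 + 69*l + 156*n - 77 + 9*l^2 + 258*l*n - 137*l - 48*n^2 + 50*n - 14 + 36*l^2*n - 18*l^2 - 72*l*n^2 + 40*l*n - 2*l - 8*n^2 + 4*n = -9*l^2 - 70*l + n^2*(-72*l - 56) + n*(36*l^2 + 298*l + 210) - 49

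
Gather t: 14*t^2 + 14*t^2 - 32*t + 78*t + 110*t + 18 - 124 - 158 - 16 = 28*t^2 + 156*t - 280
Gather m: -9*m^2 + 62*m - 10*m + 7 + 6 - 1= -9*m^2 + 52*m + 12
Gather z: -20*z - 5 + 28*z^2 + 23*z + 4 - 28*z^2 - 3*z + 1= 0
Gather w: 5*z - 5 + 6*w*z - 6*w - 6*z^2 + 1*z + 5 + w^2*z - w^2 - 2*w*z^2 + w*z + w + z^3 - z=w^2*(z - 1) + w*(-2*z^2 + 7*z - 5) + z^3 - 6*z^2 + 5*z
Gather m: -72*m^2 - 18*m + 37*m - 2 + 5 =-72*m^2 + 19*m + 3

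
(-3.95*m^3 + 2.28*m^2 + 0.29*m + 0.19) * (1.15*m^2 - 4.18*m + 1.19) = -4.5425*m^5 + 19.133*m^4 - 13.8974*m^3 + 1.7195*m^2 - 0.4491*m + 0.2261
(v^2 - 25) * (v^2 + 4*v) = v^4 + 4*v^3 - 25*v^2 - 100*v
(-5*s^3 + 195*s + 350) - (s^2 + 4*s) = -5*s^3 - s^2 + 191*s + 350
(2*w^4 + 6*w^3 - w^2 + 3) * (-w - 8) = -2*w^5 - 22*w^4 - 47*w^3 + 8*w^2 - 3*w - 24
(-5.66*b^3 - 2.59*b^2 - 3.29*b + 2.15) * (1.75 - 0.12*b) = 0.6792*b^4 - 9.5942*b^3 - 4.1377*b^2 - 6.0155*b + 3.7625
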